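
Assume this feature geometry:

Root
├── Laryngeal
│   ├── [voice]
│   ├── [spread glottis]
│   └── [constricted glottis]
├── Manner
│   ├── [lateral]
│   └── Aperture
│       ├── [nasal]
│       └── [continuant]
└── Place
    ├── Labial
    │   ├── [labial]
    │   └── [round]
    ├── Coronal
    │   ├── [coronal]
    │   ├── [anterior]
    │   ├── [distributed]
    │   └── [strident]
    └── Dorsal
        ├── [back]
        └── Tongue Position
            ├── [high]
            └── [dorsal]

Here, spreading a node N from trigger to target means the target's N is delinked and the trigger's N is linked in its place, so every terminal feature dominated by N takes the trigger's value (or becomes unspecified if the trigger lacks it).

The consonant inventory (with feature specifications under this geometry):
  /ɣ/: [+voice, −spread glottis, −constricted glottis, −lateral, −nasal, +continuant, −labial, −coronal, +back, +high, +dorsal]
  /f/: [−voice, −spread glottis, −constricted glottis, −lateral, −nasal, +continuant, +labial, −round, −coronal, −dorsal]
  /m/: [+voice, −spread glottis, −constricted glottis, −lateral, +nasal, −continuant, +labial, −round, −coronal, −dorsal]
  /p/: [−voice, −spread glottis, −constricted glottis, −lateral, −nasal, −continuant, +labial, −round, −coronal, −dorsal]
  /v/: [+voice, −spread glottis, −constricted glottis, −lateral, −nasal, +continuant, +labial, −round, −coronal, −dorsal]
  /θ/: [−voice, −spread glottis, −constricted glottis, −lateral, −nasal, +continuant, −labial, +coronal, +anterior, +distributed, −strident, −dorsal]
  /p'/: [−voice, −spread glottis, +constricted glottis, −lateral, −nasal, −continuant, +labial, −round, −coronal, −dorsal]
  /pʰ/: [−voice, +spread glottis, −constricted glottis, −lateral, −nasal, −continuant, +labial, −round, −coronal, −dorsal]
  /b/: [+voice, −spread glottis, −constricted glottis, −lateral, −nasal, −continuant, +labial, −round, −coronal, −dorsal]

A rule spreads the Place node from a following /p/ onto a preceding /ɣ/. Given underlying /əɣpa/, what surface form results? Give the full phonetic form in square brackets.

Terminals under Place in this geometry: [labial], [round], [coronal], [anterior], [distributed], [strident], [back], [high], [dorsal].
Spreading Place from /p/ onto /ɣ/ replaces those values with /p/'s: [+labial], [−round], [−coronal], [−dorsal]. Features outside Place ([voice], [spread glottis], [constricted glottis], …) stay as in /ɣ/.
The resulting bundle matches /v/ in the inventory; substituting it for /ɣ/ gives [əvpa].

[əvpa]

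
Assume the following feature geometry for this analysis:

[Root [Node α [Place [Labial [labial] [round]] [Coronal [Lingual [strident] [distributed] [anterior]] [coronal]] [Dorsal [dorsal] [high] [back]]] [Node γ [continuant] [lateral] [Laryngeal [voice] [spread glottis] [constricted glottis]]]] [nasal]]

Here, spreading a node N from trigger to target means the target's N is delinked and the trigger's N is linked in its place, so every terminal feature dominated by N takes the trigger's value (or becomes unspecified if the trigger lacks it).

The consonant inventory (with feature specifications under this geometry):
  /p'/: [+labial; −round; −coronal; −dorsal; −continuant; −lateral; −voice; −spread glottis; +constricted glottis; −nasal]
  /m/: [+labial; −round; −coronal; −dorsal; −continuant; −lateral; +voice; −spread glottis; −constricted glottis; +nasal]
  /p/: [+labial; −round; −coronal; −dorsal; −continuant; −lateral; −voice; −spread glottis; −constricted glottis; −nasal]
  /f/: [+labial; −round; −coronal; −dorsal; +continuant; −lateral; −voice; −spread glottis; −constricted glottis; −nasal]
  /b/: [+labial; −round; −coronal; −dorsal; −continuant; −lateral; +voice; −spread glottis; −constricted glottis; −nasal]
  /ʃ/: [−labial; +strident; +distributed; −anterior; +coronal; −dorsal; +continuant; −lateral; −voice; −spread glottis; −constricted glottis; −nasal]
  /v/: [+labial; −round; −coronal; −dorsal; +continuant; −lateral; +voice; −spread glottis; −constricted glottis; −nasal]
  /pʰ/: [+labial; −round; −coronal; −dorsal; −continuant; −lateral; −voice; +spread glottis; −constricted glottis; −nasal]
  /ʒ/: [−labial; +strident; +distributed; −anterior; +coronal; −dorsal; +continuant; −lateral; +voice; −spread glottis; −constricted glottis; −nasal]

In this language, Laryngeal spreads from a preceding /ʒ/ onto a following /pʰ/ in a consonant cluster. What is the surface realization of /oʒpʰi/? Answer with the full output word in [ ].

Terminals under Laryngeal in this geometry: [voice], [spread glottis], [constricted glottis].
After delinking /pʰ/'s Laryngeal and linking /ʒ/'s, the affected terminals become [+voice], [−spread glottis], [−constricted glottis]; [labial], [round], [coronal], … (outside Laryngeal) are retained from /pʰ/.
This feature bundle is that of [b], so /oʒpʰi/ surfaces as [oʒbi].

[oʒbi]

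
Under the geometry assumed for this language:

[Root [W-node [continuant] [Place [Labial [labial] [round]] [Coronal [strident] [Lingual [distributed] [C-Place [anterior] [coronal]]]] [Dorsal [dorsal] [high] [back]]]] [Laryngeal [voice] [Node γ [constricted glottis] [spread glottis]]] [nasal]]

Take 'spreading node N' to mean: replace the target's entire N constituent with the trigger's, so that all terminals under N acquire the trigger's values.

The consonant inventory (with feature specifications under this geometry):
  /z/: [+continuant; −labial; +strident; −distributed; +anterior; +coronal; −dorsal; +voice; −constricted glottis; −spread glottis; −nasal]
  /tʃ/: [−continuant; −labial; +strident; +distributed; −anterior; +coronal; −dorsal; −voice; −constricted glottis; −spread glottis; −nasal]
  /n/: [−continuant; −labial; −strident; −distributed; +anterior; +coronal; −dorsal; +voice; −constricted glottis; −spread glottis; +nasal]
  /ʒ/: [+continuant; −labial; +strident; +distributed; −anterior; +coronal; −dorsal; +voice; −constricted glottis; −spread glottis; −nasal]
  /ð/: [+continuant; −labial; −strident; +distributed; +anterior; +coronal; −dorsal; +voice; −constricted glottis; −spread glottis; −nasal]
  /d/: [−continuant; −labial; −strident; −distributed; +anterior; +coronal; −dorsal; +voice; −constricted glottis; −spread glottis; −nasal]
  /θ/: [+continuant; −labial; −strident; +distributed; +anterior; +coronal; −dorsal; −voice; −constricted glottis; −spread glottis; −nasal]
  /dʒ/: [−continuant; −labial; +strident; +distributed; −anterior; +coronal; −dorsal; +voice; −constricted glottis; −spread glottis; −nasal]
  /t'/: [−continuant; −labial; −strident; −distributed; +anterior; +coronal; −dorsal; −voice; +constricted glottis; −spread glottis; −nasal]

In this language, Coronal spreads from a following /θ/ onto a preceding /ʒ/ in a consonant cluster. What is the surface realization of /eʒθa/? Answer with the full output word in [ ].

The Coronal node dominates the terminals [strident], [distributed], [anterior], [coronal].
The target acquires /θ/'s values for everything under Coronal — [−strident], [+distributed], [+anterior], [+coronal] — while keeping its own [continuant], [labial], [dorsal], ….
This feature bundle is that of [ð], so /eʒθa/ surfaces as [eðθa].

[eðθa]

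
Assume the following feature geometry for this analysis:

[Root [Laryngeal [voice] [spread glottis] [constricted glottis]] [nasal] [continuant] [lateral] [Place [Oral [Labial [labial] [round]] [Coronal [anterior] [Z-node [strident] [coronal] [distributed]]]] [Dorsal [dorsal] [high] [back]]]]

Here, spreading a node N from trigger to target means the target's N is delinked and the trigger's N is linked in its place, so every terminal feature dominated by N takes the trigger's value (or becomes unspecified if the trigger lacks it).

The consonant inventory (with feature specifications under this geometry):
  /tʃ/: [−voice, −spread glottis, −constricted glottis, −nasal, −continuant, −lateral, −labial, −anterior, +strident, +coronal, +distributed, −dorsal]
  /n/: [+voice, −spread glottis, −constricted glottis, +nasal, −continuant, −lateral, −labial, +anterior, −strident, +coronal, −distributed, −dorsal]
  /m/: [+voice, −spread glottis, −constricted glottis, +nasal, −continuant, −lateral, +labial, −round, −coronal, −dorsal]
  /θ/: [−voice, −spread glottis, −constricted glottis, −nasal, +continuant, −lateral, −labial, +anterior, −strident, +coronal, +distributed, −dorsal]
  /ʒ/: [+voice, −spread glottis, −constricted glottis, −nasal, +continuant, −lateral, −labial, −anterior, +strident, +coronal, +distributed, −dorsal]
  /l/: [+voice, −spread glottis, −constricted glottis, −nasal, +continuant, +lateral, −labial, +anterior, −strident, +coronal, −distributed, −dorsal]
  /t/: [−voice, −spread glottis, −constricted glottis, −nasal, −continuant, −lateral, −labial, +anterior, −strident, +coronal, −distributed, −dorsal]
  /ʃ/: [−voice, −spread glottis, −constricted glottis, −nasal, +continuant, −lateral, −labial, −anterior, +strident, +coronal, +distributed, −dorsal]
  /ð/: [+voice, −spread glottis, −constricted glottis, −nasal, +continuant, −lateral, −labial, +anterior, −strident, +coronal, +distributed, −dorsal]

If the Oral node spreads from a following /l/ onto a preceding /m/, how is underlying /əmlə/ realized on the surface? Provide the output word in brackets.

Terminals under Oral in this geometry: [labial], [round], [anterior], [strident], [coronal], [distributed].
Spreading Oral from /l/ onto /m/ replaces those values with /l/'s: [−labial], [+anterior], [−strident], [+coronal], [−distributed]. Features outside Oral ([voice], [spread glottis], [constricted glottis], …) stay as in /m/.
This feature bundle is that of [n], so /əmlə/ surfaces as [ənlə].

[ənlə]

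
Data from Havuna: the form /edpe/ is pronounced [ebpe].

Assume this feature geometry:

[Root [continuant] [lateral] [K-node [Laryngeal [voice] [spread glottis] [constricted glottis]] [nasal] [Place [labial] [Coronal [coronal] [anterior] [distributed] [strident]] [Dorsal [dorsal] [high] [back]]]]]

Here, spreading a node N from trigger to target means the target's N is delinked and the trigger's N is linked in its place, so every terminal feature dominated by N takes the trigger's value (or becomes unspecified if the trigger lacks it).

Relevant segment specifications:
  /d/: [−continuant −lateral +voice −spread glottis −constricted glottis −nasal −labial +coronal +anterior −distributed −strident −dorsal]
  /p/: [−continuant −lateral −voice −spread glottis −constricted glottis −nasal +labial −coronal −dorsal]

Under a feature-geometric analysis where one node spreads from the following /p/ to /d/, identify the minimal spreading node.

Place

/d/ and [b] differ in [labial], [coronal], [anterior], [distributed], [strident]; every other specified feature is identical.
The smallest constituent containing every changed terminal is Place — each of its daughters lacks at least one of the affected features.
If Place spreads, every terminal under it takes /p/'s value, producing [b] as observed.
Since [voice] is preserved even though /p/ disagrees there, no node above Place spread.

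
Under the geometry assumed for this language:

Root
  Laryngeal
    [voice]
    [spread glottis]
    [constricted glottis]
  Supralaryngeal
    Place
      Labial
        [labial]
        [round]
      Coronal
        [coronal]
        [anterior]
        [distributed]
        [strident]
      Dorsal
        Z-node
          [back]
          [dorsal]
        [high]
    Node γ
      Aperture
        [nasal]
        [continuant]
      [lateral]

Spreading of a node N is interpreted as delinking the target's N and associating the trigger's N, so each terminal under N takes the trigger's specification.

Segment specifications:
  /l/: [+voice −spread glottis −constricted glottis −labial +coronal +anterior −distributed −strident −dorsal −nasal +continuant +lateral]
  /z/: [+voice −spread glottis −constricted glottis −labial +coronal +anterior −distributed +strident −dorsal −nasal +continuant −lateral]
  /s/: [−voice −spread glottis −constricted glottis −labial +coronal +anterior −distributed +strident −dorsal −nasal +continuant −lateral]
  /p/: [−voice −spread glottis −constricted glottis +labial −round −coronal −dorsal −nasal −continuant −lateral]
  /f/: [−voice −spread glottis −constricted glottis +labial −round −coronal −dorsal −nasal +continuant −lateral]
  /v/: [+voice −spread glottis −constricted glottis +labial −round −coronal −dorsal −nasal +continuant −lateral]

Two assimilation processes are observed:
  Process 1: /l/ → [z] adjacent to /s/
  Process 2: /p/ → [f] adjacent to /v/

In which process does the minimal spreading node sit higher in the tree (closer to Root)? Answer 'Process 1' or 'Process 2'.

Process 1

Process 1: the features that change are [lateral], [strident]; the minimal node is Supralaryngeal (depth 1).
In Process 2, [continuant] changes, so the minimal spreading node is [continuant] at depth 4.
Supralaryngeal is closer to Root than [continuant], so Process 1 spreads the higher node.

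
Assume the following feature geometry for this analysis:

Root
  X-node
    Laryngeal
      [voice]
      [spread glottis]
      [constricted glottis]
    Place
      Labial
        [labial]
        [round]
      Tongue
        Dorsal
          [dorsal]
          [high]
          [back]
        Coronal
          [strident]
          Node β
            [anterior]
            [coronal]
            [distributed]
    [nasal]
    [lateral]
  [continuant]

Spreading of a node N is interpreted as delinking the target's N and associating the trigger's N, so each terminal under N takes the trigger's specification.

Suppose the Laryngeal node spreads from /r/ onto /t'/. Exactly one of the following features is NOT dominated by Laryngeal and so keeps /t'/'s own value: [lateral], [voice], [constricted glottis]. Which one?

Laryngeal dominates exactly [voice], [spread glottis], [constricted glottis].
[constricted glottis], [voice] all lie under Laryngeal, so they are overwritten when Laryngeal spreads.
But [lateral] is a dependent of X-node, outside Laryngeal; it is therefore untouched by the spreading.

[lateral]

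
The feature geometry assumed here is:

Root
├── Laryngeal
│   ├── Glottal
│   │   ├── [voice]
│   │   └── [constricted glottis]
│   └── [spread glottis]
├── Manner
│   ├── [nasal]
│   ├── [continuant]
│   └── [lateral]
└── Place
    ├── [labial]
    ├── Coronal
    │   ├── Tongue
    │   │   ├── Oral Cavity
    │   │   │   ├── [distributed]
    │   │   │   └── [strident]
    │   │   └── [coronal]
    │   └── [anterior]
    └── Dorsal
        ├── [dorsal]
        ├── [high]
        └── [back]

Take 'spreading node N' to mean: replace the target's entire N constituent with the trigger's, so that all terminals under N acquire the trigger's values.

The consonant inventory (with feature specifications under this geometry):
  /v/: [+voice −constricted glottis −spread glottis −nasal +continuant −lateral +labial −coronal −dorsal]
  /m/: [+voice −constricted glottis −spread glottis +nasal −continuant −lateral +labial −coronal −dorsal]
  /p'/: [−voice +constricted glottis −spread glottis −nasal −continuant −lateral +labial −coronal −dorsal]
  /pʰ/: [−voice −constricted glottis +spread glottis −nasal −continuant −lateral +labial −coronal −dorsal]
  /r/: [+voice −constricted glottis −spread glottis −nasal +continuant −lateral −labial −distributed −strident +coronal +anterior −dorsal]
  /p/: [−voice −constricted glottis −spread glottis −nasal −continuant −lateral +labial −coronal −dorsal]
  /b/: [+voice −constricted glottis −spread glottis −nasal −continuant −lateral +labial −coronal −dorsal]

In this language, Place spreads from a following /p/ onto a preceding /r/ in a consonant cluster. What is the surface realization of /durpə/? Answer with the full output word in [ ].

Terminals under Place in this geometry: [labial], [distributed], [strident], [coronal], [anterior], [dorsal], [high], [back].
Spreading Place from /p/ onto /r/ replaces those values with /p/'s: [+labial], [−coronal], [−dorsal]. Features outside Place ([voice], [constricted glottis], [spread glottis], …) stay as in /r/.
The resulting bundle matches /v/ in the inventory; substituting it for /r/ gives [duvpə].

[duvpə]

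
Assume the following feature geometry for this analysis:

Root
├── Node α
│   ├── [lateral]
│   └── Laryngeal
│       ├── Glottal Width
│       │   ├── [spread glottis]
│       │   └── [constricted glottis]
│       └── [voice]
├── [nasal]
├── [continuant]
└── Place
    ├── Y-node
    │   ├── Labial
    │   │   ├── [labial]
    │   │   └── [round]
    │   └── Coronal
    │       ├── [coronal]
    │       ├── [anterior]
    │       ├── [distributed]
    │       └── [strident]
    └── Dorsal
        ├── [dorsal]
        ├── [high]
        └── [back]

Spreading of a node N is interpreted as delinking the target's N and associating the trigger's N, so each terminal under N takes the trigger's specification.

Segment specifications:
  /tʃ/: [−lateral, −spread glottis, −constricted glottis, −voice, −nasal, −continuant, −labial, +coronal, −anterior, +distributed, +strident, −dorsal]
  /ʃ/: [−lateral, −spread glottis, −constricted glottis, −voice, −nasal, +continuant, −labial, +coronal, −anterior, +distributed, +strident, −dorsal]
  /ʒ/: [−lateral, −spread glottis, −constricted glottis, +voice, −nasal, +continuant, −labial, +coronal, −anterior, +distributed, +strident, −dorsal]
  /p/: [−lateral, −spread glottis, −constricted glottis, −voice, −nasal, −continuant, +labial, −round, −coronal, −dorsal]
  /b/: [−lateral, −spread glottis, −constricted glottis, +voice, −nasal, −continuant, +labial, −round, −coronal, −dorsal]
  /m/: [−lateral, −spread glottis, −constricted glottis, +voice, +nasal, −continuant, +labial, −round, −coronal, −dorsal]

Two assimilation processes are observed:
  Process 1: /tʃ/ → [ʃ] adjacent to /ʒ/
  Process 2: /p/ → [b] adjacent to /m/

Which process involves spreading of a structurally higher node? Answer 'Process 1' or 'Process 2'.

Process 1

In Process 1, [continuant] changes, so the minimal spreading node is [continuant] at depth 1.
In Process 2, [voice] changes, so the minimal spreading node is [voice] at depth 3.
[continuant] is closer to Root than [voice], so Process 1 spreads the higher node.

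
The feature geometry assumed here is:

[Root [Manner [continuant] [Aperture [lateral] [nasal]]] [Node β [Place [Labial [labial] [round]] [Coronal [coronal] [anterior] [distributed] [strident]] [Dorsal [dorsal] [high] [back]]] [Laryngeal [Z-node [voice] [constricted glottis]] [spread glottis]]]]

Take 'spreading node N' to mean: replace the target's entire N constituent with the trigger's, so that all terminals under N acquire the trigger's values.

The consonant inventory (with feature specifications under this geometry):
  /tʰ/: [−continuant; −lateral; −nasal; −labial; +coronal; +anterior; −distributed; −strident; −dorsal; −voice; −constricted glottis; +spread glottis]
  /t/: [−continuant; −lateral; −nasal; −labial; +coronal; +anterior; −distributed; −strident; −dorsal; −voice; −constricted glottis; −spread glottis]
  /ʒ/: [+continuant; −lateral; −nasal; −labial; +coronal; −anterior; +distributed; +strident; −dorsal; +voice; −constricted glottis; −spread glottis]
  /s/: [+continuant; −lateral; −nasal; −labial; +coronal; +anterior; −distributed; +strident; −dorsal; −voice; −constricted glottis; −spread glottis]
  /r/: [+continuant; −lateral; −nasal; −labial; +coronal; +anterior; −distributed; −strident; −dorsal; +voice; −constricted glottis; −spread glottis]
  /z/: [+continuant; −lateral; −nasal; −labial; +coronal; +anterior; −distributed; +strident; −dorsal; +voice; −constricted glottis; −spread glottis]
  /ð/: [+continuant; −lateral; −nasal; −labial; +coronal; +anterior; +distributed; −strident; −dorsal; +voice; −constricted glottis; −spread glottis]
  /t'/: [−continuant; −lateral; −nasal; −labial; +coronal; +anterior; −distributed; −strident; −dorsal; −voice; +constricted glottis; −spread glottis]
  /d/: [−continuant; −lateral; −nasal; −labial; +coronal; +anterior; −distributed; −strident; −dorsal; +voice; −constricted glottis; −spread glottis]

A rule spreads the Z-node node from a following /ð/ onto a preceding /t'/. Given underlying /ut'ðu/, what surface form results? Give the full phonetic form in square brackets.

[udðu]

The Z-node node dominates the terminals [voice], [constricted glottis].
Spreading Z-node from /ð/ onto /t'/ replaces those values with /ð/'s: [+voice], [−constricted glottis]. Features outside Z-node ([continuant], [lateral], [nasal], …) stay as in /t'/.
Among the inventory, only /d/ has exactly this specification, giving the surface form [udðu].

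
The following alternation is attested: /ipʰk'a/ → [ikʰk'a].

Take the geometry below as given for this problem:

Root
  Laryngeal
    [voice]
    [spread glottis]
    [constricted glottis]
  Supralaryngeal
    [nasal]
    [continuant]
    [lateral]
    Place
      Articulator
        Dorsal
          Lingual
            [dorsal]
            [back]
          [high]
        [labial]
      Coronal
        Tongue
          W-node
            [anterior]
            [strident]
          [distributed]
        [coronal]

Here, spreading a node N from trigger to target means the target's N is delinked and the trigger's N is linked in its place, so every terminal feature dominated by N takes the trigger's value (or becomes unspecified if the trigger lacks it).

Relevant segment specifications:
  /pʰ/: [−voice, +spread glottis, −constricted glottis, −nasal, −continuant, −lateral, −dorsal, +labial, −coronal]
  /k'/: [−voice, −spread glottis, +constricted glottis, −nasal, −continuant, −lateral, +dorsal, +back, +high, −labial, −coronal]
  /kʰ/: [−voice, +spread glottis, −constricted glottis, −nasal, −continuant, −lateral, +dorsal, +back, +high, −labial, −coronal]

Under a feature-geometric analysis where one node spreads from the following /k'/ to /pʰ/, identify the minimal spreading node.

Articulator

The alternation /pʰ/ → [kʰ] changes [labial], [dorsal], [high], [back] and nothing else.
Tracing each changed feature up the tree, the paths first meet at Articulator; any lower node misses at least one of them.
Delinking /pʰ/'s Articulator and associating /k'/'s Articulator gives precisely the feature bundle of [kʰ].
Features on which the two segments disagree outside Articulator, such as [constricted glottis], [spread glottis], are unchanged — nothing dominating them spread, and Articulator is the minimal sufficient constituent.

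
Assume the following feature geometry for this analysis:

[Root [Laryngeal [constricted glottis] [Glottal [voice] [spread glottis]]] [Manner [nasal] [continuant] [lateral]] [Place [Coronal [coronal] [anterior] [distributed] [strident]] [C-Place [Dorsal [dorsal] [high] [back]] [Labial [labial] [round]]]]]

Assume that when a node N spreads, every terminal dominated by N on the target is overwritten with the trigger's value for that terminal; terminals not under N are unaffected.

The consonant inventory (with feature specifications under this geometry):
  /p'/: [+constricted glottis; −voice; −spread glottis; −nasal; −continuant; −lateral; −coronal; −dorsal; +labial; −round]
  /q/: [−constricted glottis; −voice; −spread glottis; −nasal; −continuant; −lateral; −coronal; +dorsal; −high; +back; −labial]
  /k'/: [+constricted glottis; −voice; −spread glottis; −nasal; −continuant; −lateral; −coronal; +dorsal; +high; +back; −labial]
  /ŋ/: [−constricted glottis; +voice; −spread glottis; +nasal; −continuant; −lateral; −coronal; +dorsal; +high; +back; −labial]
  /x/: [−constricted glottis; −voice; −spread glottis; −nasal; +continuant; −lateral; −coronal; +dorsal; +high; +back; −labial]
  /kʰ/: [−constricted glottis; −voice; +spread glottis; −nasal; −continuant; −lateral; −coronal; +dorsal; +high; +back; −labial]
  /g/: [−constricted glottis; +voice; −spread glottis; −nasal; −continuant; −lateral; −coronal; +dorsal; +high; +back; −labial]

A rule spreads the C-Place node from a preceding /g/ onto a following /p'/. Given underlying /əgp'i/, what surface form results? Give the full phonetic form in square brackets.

C-Place immediately or transitively dominates [dorsal], [high], [back], [labial], [round].
Spreading C-Place from /g/ onto /p'/ replaces those values with /g/'s: [+dorsal], [+high], [+back], [−labial]. Features outside C-Place ([constricted glottis], [voice], [spread glottis], …) stay as in /p'/.
The resulting bundle matches /k'/ in the inventory; substituting it for /p'/ gives [əgk'i].

[əgk'i]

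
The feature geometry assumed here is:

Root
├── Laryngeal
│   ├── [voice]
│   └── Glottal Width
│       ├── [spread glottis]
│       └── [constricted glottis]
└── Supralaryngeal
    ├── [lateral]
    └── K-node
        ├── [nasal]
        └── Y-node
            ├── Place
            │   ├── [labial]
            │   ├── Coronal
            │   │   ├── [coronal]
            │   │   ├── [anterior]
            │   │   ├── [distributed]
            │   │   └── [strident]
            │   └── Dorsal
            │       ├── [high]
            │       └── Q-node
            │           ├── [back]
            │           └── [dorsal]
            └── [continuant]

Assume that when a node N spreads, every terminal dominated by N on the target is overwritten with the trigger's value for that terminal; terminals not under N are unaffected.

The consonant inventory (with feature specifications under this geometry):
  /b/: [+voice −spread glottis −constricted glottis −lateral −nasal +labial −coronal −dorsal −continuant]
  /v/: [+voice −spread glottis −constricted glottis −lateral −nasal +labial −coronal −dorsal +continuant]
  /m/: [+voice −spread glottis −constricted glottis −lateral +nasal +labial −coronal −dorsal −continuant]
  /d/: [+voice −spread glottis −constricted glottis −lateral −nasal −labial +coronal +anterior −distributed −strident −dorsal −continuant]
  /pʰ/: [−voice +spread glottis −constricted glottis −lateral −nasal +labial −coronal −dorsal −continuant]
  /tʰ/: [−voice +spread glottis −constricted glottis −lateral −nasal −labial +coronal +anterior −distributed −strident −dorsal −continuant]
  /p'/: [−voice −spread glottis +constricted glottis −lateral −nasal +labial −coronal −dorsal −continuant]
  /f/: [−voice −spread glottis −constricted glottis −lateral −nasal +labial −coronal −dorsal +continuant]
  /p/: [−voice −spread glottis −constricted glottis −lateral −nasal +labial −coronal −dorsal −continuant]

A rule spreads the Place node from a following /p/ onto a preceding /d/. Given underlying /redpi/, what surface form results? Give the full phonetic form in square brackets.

The Place node dominates the terminals [labial], [coronal], [anterior], [distributed], [strident], [high], [back], [dorsal].
The target acquires /p/'s values for everything under Place — [+labial], [−coronal], [−dorsal] — while keeping its own [voice], [spread glottis], [constricted glottis], ….
The resulting bundle matches /b/ in the inventory; substituting it for /d/ gives [rebpi].

[rebpi]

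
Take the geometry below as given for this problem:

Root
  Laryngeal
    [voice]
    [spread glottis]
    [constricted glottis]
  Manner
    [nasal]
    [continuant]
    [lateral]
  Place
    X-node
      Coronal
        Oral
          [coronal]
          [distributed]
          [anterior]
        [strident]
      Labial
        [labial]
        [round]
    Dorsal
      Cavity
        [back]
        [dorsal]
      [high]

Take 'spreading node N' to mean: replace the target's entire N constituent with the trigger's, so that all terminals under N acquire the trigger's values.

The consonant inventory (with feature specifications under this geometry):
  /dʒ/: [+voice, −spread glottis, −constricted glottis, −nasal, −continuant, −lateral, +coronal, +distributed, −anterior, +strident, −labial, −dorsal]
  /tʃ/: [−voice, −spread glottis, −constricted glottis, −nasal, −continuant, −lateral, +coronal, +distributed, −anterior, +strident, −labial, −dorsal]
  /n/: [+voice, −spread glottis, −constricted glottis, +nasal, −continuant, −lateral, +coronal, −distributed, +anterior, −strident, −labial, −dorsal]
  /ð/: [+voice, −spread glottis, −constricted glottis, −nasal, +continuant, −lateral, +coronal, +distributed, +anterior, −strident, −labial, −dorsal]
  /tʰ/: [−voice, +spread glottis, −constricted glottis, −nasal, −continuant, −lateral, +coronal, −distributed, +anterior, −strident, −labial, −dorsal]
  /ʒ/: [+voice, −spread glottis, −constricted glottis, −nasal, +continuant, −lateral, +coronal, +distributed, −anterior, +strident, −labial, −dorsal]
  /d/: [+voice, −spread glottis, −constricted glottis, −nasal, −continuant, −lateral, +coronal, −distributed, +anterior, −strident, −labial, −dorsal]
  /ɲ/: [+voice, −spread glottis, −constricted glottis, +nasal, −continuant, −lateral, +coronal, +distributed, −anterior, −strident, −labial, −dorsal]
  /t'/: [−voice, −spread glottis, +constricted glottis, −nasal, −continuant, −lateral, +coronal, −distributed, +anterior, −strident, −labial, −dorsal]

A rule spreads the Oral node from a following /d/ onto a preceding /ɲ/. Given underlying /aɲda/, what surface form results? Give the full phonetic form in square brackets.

Oral immediately or transitively dominates [coronal], [distributed], [anterior].
After delinking /ɲ/'s Oral and linking /d/'s, the affected terminals become [+coronal], [−distributed], [+anterior]; [voice], [spread glottis], [constricted glottis], … (outside Oral) are retained from /ɲ/.
This feature bundle is that of [n], so /aɲda/ surfaces as [anda].

[anda]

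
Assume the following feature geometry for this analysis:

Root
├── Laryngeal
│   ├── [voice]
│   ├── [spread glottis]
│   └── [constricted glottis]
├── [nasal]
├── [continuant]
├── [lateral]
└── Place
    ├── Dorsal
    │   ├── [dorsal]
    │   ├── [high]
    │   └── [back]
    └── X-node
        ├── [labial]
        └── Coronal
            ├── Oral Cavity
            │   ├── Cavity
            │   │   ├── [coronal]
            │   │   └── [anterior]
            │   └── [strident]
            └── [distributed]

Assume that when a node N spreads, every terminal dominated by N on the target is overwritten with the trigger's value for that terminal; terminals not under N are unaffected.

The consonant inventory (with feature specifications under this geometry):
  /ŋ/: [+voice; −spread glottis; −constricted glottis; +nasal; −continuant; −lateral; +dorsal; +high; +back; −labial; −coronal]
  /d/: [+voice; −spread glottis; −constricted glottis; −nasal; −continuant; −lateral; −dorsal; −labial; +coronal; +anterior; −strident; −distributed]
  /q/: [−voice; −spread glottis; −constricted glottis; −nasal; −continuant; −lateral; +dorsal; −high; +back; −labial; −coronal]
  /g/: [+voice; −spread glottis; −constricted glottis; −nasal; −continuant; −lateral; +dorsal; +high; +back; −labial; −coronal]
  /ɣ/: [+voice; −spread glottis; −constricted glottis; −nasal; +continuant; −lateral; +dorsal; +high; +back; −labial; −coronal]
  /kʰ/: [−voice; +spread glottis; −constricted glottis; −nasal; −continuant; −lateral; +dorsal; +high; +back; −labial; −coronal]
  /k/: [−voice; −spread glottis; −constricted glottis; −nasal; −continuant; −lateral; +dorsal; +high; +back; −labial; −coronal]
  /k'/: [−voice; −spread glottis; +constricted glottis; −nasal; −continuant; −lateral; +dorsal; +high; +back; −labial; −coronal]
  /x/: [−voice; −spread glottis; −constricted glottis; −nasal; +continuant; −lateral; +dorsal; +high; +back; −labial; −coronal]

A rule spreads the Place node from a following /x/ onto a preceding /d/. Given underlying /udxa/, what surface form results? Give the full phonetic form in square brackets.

[ugxa]

Terminals under Place in this geometry: [dorsal], [high], [back], [labial], [coronal], [anterior], [strident], [distributed].
The target acquires /x/'s values for everything under Place — [+dorsal], [+high], [+back], [−labial], [−coronal] — while keeping its own [voice], [spread glottis], [constricted glottis], ….
Among the inventory, only /g/ has exactly this specification, giving the surface form [ugxa].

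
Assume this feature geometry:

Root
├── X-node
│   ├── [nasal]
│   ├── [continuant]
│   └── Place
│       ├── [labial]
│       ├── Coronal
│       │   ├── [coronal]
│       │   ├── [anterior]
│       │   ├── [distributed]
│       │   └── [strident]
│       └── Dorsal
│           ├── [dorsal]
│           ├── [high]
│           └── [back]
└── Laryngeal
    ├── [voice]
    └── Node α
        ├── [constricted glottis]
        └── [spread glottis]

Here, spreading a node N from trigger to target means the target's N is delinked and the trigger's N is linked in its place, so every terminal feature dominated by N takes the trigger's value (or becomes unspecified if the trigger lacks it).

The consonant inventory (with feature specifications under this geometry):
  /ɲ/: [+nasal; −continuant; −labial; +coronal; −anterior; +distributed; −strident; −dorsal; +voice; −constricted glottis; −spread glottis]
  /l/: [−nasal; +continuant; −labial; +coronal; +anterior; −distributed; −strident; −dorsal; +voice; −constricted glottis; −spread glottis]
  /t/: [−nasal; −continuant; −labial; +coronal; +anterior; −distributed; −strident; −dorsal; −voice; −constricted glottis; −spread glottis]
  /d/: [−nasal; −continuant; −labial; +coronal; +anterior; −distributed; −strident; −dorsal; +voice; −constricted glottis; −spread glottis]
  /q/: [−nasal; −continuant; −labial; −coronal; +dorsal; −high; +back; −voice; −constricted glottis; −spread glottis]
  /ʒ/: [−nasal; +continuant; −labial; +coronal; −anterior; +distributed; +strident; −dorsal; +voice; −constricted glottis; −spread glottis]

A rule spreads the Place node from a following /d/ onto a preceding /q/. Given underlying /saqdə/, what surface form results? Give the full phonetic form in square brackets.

Terminals under Place in this geometry: [labial], [coronal], [anterior], [distributed], [strident], [dorsal], [high], [back].
After delinking /q/'s Place and linking /d/'s, the affected terminals become [−labial], [+coronal], [+anterior], [−distributed], [−strident], [−dorsal]; [nasal], [continuant], [voice], … (outside Place) are retained from /q/.
This feature bundle is that of [t], so /saqdə/ surfaces as [satdə].

[satdə]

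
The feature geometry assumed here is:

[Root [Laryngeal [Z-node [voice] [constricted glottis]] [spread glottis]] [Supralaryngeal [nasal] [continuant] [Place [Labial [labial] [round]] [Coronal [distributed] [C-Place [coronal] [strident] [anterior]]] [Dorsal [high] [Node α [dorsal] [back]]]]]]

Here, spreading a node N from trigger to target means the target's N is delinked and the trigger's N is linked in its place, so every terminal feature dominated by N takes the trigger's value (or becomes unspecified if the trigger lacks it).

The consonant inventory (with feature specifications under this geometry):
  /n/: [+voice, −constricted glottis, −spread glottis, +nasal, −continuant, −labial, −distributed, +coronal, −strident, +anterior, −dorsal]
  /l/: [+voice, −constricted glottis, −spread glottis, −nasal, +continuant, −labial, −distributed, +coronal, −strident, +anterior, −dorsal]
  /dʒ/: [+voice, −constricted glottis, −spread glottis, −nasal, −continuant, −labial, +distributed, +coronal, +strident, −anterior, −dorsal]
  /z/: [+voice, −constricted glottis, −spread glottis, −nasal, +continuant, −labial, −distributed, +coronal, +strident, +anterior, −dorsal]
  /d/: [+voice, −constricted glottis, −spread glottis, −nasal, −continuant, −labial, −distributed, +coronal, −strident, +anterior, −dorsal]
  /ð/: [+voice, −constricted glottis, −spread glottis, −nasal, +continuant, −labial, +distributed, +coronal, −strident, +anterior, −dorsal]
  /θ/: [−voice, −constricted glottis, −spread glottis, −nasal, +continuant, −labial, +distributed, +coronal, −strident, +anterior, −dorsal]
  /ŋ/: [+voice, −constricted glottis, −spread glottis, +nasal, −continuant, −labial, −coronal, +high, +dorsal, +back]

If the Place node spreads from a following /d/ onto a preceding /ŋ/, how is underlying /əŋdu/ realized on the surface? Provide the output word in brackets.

[əndu]

Place immediately or transitively dominates [labial], [round], [distributed], [coronal], [strident], [anterior], [high], [dorsal], [back].
The target acquires /d/'s values for everything under Place — [−labial], [−distributed], [+coronal], [−strident], [+anterior], [−dorsal] — while keeping its own [voice], [constricted glottis], [spread glottis], ….
This feature bundle is that of [n], so /əŋdu/ surfaces as [əndu].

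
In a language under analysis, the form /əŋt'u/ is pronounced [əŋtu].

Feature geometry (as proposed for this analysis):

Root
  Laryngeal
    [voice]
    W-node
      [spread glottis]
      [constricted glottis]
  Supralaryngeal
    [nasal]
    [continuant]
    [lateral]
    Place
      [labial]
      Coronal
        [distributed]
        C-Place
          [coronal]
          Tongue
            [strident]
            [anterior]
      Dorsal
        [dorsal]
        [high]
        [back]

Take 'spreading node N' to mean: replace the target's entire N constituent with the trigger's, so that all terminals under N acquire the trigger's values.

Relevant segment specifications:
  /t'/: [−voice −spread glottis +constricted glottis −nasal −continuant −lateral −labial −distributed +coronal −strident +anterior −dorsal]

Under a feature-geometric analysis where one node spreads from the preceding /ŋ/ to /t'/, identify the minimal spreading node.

The alternation /t'/ → [t] changes [constricted glottis] and nothing else.
Only a single terminal changes, and /ŋ/ supplies the new value, so [constricted glottis] itself is the minimal spreading constituent.
[coronal], [voice] stay as in /t'/ although /ŋ/ differs there, so no node dominating them spread; among the remaining candidates [constricted glottis] is the lowest that derives the output.

[constricted glottis]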